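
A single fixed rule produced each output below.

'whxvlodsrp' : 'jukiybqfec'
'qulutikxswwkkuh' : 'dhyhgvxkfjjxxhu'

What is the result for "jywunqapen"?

Each output is the input with this applied: shift every letter 13 places forward in the alphabet (wrapping around) — i.e. ROT13.
"jywunqapen" → "wljhadncra".

wljhadncra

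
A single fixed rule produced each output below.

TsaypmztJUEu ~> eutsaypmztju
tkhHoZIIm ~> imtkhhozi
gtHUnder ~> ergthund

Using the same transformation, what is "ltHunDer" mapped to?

erlthund

Each output is the input with this applied: move the last 2 characters to the front (rotate right by 2), then convert every letter to lowercase.
On "ltHunDer": the first step gives "erltHunD", and the second then gives "erlthund".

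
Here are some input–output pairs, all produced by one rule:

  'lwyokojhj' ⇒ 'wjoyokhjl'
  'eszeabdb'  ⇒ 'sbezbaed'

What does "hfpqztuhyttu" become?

fuqptzhutyht

Each output is the input with this applied: swap the first and last characters, then swap each adjacent pair of characters (1↔2, 3↔4, ...).
For "hfpqztuhyttu", step one produces "ufpqztuhytth"; step two turns that into "fuqptzhutyht".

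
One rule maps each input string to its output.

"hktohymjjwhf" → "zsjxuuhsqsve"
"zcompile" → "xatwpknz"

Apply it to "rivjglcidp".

In each case the input is transformed by: move the first 3 characters to the end (rotate left by 3), then shift every letter 11 places forward in the alphabet (wrapping around).
On "rivjglcidp": the first step gives "jglcidpriv", and the second then gives "urwntoactg".
(Check on "hktohymjjwhf": → "ohymjjwhfhkt" → "zsjxuuhsqsve" ✓)

urwntoactg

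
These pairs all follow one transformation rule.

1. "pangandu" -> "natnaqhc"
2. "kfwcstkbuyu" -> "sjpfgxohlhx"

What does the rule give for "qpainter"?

cnvagred

Rule — shift every letter 13 places forward in the alphabet (wrapping around) — i.e. ROT13, then move the first character to the end.
On "qpainter": the first step gives "dcnvagre", and the second then gives "cnvagred".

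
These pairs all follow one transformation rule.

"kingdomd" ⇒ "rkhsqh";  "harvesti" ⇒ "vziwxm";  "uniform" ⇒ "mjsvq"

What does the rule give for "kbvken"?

zoir

Rule — shift every letter 4 places forward in the alphabet (wrapping around), then delete the first 2 characters.
Applying both steps to "kbvken": "ofzoir", then "zoir".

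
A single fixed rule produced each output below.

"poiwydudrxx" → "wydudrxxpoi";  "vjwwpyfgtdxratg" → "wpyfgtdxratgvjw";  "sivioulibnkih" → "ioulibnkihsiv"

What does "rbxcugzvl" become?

Rule — move the first 3 characters to the end (rotate left by 3).
Doing the same to "rbxcugzvl": "cugzvlrbx".

cugzvlrbx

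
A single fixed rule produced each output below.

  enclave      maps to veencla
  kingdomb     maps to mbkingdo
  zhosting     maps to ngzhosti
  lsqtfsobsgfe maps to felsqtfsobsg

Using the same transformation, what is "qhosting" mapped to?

ngqhosti

The transformation: move the last 2 characters to the front (rotate right by 2).
For "qhosting" the result is "ngqhosti".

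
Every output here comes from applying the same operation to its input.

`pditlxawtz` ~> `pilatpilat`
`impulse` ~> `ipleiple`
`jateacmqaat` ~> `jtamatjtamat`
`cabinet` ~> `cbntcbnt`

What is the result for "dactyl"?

What's happening: keep every other character starting from the first (positions 1st, 3rd, 5th, ...), then write the whole string twice.
Applying both steps to "dactyl": "dcy", then "dcydcy".

dcydcy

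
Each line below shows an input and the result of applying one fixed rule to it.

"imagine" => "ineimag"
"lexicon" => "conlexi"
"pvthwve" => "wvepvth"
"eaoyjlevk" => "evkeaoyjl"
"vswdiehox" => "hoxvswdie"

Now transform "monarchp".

chpmonar

In each case the input is transformed by: move the last 3 characters to the front (rotate right by 3).
Applying that to "monarchp" gives "chpmonar".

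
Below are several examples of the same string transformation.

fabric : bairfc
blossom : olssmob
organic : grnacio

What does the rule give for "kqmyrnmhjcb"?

In each case the input is transformed by: move the first character to the end, then swap each adjacent pair of characters (1↔2, 3↔4, ...).
For "kqmyrnmhjcb" the result is "mqrymnjhbck".

mqrymnjhbck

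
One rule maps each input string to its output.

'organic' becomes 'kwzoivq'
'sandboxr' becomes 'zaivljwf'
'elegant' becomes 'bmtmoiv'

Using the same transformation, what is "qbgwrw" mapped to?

The rule is to shift every letter 8 places forward in the alphabet (wrapping around), then move the last character to the front.
"qbgwrw" → "yjoeze" → "eyjoez".
(Check on "elegant": → "mtmoivb" → "bmtmoiv" ✓)

eyjoez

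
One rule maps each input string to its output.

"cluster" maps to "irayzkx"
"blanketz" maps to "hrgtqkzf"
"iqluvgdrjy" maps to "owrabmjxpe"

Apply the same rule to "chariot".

The transformation: shift every letter 6 places forward in the alphabet (wrapping around).
Applying that to "chariot" gives "ingxouz".

ingxouz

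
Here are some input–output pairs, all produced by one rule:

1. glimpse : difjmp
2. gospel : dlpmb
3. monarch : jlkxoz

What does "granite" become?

The pattern: shift every letter 3 places backward in the alphabet (wrapping around), then delete the last character.
Applying both steps to "granite": "doxkfqb", then "doxkfq".

doxkfq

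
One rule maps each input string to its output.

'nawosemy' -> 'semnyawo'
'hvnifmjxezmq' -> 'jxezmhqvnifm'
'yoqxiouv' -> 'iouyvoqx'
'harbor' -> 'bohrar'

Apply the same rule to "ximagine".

ginxeima

Looking at the pairs, the operation is to swap the first and last characters, then swap the front and back halves of the string.
On "ximagine": the first step gives "eimaginx", and the second then gives "ginxeima".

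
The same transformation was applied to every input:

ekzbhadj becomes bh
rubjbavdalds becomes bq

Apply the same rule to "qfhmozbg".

Rule — shift every letter 2 places backward in the alphabet (wrapping around), then keep only the last 2 characters.
Working it through for "qfhmozbg": intermediate "odfkmxze", final "ze".
(Check on "ekzbhadj": → "cixzfybh" → "bh" ✓)

ze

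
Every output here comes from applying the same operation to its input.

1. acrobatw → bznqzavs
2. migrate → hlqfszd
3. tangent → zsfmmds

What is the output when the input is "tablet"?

zskasd

What's happening: swap each adjacent pair of characters (1↔2, 3↔4, ...), then shift every letter 1 place backward in the alphabet (wrapping around).
"tablet" → "atlbte" → "zskasd".
(Check on "migrate": → "imrgtae" → "hlqfszd" ✓)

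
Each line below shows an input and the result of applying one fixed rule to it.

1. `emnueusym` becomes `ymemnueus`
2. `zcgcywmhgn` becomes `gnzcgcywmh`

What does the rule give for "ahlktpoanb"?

Looking at the pairs, the operation is to move the last 2 characters to the front (rotate right by 2).
On "ahlktpoanb" that produces "nbahlktpoa".

nbahlktpoa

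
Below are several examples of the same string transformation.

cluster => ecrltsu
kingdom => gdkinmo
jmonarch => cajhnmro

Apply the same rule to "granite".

eaigrnt

Rule — sort the characters into alphabetical order, then swap each adjacent pair of characters (1↔2, 3↔4, ...).
Starting from "granite": after the first operation, "aeginrt"; after the second, "eaigrnt".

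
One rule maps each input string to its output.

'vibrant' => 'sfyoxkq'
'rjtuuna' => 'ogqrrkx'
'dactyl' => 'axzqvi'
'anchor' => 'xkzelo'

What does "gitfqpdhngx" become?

dfqcnmaekdu

Looking at the pairs, the operation is to shift every letter 3 places backward in the alphabet (wrapping around).
So "gitfqpdhngx" becomes "dfqcnmaekdu".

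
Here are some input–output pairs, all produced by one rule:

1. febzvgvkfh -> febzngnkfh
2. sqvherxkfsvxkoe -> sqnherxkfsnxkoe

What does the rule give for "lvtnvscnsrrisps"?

lntnnscnsrrisps

In each case the input is transformed by: replace every "v" with "n".
Applying that to "lvtnvscnsrrisps" gives "lntnnscnsrrisps".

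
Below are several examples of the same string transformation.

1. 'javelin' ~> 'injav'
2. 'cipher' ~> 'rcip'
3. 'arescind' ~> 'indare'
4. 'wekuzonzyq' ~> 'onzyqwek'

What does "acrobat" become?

atacr

In each case the input is transformed by: move the first 3 characters to the end (rotate left by 3), then delete the first 2 characters.
Starting from "acrobat": after the first operation, "obatacr"; after the second, "atacr".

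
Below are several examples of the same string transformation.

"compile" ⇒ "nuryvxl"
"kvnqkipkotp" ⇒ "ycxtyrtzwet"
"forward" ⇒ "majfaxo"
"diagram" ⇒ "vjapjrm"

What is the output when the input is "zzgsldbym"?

vhkmubpii

The rule is to reverse the string, then shift every letter 9 places forward in the alphabet (wrapping around).
Working it through for "zzgsldbym": intermediate "mybdlsgzz", final "vhkmubpii".
(Check on "forward": → "drawrof" → "majfaxo" ✓)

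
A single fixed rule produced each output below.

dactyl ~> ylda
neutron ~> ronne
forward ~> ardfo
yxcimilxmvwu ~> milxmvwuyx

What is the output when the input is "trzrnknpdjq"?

Looking at the pairs, the operation is to move the first 2 characters to the end (rotate left by 2), then delete the first 2 characters.
On "trzrnknpdjq": the first step gives "zrnknpdjqtr", and the second then gives "nknpdjqtr".
(Check on "forward": → "rwardfo" → "ardfo" ✓)

nknpdjqtr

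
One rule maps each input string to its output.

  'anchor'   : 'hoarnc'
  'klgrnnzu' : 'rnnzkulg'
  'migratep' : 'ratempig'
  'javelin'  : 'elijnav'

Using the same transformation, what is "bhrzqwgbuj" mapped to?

The pattern: swap the first and last characters, then move the first 3 characters to the end (rotate left by 3).
"bhrzqwgbuj" → "jhrzqwgbub" → "zqwgbubjhr".

zqwgbubjhr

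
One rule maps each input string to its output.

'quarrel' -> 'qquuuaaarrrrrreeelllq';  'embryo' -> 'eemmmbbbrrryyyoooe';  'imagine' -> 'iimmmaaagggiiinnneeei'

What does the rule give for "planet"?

pplllaaannneeetttp

The rule is to repeat every character 3 times, then move the first character to the end.
For "planet", step one produces "ppplllaaannneeettt"; step two turns that into "pplllaaannneeetttp".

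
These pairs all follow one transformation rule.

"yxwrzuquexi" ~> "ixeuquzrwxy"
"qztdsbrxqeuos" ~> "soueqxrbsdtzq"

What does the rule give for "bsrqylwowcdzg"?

Looking at the pairs, the operation is to reverse the string.
Applying that to "bsrqylwowcdzg" gives "gzdcwowlyqrsb".

gzdcwowlyqrsb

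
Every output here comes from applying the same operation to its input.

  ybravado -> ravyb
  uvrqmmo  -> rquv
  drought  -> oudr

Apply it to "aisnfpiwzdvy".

Looking at the pairs, the operation is to delete the last 3 characters, then move the first 2 characters to the end (rotate left by 2).
For "aisnfpiwzdvy", step one produces "aisnfpiwz"; step two turns that into "snfpiwzai".

snfpiwzai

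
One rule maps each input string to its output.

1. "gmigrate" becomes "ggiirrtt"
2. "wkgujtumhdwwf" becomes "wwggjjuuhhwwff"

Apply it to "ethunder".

eehhnnee

Looking at the pairs, the operation is to keep every other character starting from the first (positions 1st, 3rd, 5th, ...), then double every character.
Applying both steps to "ethunder": "ehne", then "eehhnnee".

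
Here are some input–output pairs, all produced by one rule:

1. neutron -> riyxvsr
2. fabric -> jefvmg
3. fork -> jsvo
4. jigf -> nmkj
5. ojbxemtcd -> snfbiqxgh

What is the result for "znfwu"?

drjay

The pattern: shift every letter 4 places forward in the alphabet (wrapping around).
Doing the same to "znfwu": "drjay".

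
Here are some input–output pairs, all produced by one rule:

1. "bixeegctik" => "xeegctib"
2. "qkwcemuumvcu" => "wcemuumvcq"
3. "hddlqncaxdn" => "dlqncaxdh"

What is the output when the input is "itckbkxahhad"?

Each output is the input with this applied: swap the first and last characters, then delete the first 2 characters.
"itckbkxahhad" → "dtckbkxahhai" → "ckbkxahhai".

ckbkxahhai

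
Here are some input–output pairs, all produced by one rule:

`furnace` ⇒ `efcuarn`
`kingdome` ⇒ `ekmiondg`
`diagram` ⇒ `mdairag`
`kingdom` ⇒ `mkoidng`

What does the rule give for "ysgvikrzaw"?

wyaszgrvki

In each case the input is transformed by: take characters alternately from the front and the back (1st, last, 2nd, 2nd-last, ...), then swap each adjacent pair of characters (1↔2, 3↔4, ...).
For "ysgvikrzaw" the result is "wyaszgrvki".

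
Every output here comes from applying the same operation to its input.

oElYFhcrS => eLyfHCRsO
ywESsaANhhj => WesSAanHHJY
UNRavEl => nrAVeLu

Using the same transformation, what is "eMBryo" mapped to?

In each case the input is transformed by: move the first character to the end, then flip the case of every letter.
Applying both steps to "eMBryo": "MBryoe", then "mbRYOE".

mbRYOE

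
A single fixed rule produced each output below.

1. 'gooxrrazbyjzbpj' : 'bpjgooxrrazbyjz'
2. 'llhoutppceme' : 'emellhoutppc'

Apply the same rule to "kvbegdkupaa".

Looking at the pairs, the operation is to move the last 3 characters to the front (rotate right by 3).
Doing the same to "kvbegdkupaa": "paakvbegdku".

paakvbegdku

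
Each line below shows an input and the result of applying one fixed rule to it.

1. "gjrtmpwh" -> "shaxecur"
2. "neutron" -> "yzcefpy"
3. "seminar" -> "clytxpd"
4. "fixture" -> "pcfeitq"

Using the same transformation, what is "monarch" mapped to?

Each output is the input with this applied: reverse the string, then shift every letter 11 places forward in the alphabet (wrapping around).
On "monarch": the first step gives "hcranom", and the second then gives "snclyzx".

snclyzx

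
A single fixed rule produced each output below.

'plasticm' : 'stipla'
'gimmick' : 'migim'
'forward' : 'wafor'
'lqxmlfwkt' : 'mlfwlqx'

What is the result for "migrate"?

ramig

What's happening: delete the last 2 characters, then move the first 3 characters to the end (rotate left by 3).
Working it through for "migrate": intermediate "migra", final "ramig".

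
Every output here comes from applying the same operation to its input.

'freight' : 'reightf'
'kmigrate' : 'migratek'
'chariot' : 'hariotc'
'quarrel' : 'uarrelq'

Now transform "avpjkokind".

vpjkokinda

The pattern: move the first character to the end.
So "avpjkokind" becomes "vpjkokinda".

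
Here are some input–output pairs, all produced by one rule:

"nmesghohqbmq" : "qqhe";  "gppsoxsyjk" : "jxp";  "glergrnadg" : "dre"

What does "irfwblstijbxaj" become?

The pattern: keep one character in every 3, starting at position 3 (positions 3rd, 6th, 9th, ...), then reverse the string.
Working it through for "irfwblstijbxaj": intermediate "flix", final "xilf".

xilf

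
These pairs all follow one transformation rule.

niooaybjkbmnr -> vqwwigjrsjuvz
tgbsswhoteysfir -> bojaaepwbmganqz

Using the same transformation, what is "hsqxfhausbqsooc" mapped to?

What's happening: shift every letter 8 places forward in the alphabet (wrapping around).
Applying that to "hsqxfhausbqsooc" gives "payfnpicajyawwk".

payfnpicajyawwk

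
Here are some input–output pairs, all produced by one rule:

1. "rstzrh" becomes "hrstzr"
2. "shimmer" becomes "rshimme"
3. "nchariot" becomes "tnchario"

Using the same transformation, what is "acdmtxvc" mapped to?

Rule — move the last character to the front.
"acdmtxvc" → "cacdmtxv".

cacdmtxv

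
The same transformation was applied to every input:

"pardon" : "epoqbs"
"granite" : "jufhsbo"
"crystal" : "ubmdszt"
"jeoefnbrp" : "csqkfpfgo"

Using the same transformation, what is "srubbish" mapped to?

jtitsvcc

The transformation: shift every letter 1 place forward in the alphabet (wrapping around), then move the last 3 characters to the front (rotate right by 3).
On "srubbish": the first step gives "tsvccjti", and the second then gives "jtitsvcc".
(Check on "crystal": → "dsztubm" → "ubmdszt" ✓)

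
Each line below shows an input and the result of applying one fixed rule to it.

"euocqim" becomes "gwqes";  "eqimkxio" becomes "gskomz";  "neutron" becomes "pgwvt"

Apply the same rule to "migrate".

In each case the input is transformed by: delete the last 2 characters, then shift every letter 2 places forward in the alphabet (wrapping around).
Working it through for "migrate": intermediate "migra", final "okitc".

okitc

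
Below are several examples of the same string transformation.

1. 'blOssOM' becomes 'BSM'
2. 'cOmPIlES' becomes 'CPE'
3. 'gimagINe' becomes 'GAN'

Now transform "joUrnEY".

JRY

The pattern: keep one character in every 3, starting at position 1 (positions 1st, 4th, 7th, ...), then convert every letter to uppercase.
Working it through for "joUrnEY": intermediate "jrY", final "JRY".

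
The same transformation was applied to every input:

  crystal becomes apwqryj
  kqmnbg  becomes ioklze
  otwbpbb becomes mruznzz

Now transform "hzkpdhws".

In each case the input is transformed by: shift every letter 2 places backward in the alphabet (wrapping around).
Applying that to "hzkpdhws" gives "fxinbfuq".

fxinbfuq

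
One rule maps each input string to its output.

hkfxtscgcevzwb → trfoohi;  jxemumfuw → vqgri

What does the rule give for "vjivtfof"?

hufa

The pattern: shift every letter 12 places forward in the alphabet (wrapping around), then keep every other character starting from the first (positions 1st, 3rd, 5th, ...).
Doing the same to "vjivtfof": "hufa".
(Check on "hkfxtscgcevzwb": → "twrjfeosoqhlin" → "trfoohi" ✓)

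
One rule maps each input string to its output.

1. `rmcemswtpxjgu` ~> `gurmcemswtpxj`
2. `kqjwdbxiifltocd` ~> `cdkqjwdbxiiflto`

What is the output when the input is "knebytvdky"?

The rule is to move the last 2 characters to the front (rotate right by 2).
Applying that to "knebytvdky" gives "kyknebytvd".

kyknebytvd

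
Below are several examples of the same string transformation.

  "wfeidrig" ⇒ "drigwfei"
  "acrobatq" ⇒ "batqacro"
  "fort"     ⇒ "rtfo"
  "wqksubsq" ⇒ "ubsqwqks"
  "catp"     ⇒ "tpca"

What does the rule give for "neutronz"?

ronzneut

Rule — swap the front and back halves of the string.
Applying that to "neutronz" gives "ronzneut".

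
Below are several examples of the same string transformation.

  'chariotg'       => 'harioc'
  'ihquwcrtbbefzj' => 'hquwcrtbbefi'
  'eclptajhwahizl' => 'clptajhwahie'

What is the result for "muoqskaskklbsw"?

uoqskaskklbm

Looking at the pairs, the operation is to delete the last 2 characters, then move the first character to the end.
"muoqskaskklbsw" → "muoqskaskklb" → "uoqskaskklbm".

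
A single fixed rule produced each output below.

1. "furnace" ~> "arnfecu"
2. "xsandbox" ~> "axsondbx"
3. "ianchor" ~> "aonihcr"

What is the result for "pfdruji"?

drpjifu

Looking at the pairs, the operation is to sort the characters into reverse alphabetical order, then swap the first and last characters.
Starting from "pfdruji": after the first operation, "urpjifd"; after the second, "drpjifu".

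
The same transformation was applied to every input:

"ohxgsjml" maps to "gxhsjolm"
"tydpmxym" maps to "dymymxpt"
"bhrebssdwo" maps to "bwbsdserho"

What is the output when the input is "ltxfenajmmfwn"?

What's happening: sort the characters into alphabetical order, then take characters alternately from the front and the back (1st, last, 2nd, 2nd-last, ...).
Applying both steps to "ltxfenajmmfwn": "aeffjlmmnntwx", then "axewftfnjnlmm".
(Check on "bhrebssdwo": → "bbdehorssw" → "bwbsdserho" ✓)

axewftfnjnlmm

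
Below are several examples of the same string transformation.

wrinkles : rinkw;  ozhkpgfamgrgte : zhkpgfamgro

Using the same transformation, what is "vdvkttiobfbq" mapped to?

dvkttiobv

What's happening: delete the last 3 characters, then move the first character to the end.
"vdvkttiobfbq" → "vdvkttiob" → "dvkttiobv".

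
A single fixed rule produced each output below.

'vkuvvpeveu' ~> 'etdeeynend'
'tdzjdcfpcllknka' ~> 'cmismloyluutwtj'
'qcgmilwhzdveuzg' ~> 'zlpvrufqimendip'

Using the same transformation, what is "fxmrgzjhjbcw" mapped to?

ogvapisqsklf

The transformation: shift every letter 9 places forward in the alphabet (wrapping around).
For "fxmrgzjhjbcw" the result is "ogvapisqsklf".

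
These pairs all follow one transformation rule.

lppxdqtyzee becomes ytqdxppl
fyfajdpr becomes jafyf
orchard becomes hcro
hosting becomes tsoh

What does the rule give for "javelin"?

evaj

In each case the input is transformed by: delete the last 3 characters, then reverse the string.
"javelin" → "jave" → "evaj".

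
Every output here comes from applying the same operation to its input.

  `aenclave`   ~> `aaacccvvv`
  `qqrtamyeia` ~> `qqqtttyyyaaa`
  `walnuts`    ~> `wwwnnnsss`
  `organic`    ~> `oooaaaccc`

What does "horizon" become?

hhhiiinnn

What's happening: keep one character in every 3, starting at position 1 (positions 1st, 4th, 7th, ...), then repeat every character 3 times.
Starting from "horizon": after the first operation, "hin"; after the second, "hhhiiinnn".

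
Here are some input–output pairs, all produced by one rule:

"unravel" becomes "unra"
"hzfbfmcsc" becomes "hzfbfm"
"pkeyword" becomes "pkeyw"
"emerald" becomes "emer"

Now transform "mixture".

mixt

The rule is to delete the last 3 characters.
For "mixture" the result is "mixt".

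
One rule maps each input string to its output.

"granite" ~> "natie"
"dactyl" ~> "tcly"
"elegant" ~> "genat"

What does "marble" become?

The transformation: delete the first 2 characters, then swap each adjacent pair of characters (1↔2, 3↔4, ...).
"marble" → "rble" → "brel".

brel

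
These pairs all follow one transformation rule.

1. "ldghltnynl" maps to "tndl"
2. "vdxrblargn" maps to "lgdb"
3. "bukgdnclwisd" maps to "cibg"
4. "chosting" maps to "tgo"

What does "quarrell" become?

rla

Each output is the input with this applied: swap the front and back halves of the string, then keep one character in every 3, starting at position 1 (positions 1st, 4th, 7th, ...).
Working it through for "quarrell": intermediate "rellquar", final "rla".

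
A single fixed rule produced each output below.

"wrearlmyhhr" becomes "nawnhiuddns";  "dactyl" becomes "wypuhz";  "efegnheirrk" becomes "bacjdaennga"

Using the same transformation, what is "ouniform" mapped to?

Each output is the input with this applied: shift every letter 4 places backward in the alphabet (wrapping around), then move the first character to the end.
On "ouniform" that produces "qjebknik".

qjebknik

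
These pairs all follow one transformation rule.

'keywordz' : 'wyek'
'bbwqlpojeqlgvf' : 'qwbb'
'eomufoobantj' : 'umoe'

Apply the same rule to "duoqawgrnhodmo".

The transformation: reverse the string, then keep only the last 4 characters.
"duoqawgrnhodmo" → "omdohnrgwaqoud" → "qoud".

qoud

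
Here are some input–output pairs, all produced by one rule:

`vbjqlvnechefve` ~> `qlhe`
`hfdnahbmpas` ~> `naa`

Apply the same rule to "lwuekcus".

The pattern: swap each adjacent pair of characters (1↔2, 3↔4, ...), then keep one character in every 3, starting at position 3 (positions 3rd, 6th, 9th, ...).
On "lwuekcus" that produces "ek".
(Check on "hfdnahbmpas": → "fhndhambaps" → "naa" ✓)

ek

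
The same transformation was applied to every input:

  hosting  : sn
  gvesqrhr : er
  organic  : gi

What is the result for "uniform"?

ir

Rule — keep one character in every 3, starting at position 3 (positions 3rd, 6th, 9th, ...).
Applying that to "uniform" gives "ir".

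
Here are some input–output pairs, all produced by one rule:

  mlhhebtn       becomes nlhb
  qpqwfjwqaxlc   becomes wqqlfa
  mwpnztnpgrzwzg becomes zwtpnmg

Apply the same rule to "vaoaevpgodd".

Rule — sort the characters into reverse alphabetical order, then keep every other character starting from the second (positions 2nd, 4th, 6th, ...).
On "vaoaevpgodd": the first step gives "vvpoogeddaa", and the second then gives "vogda".

vogda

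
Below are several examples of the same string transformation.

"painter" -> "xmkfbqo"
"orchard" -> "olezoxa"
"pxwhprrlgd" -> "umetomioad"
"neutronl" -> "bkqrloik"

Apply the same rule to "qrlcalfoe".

onziixlcb

The transformation: swap each adjacent pair of characters (1↔2, 3↔4, ...), then shift every letter 3 places backward in the alphabet (wrapping around).
Starting from "qrlcalfoe": after the first operation, "rqcllaofe"; after the second, "onziixlcb".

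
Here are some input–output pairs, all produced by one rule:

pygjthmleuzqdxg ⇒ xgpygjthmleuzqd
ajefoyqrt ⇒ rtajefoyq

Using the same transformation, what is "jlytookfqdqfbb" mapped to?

bbjlytookfqdqf

The rule is to move the last 2 characters to the front (rotate right by 2).
So "jlytookfqdqfbb" becomes "bbjlytookfqdqf".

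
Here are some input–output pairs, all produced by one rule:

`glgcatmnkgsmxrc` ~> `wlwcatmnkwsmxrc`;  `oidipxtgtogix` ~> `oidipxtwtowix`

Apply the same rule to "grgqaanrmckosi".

wrwqaanrmckosi

Rule — replace every "g" with "w".
Doing the same to "grgqaanrmckosi": "wrwqaanrmckosi".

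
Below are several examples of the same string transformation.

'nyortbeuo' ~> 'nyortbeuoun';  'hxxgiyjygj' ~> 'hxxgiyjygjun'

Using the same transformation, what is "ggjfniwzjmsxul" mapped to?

The pattern: append "un".
For "ggjfniwzjmsxul" the result is "ggjfniwzjmsxulun".

ggjfniwzjmsxulun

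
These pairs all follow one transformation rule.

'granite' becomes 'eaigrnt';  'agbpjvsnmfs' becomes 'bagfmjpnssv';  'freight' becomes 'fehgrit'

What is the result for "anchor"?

canhro

The transformation: sort the characters into alphabetical order, then swap each adjacent pair of characters (1↔2, 3↔4, ...).
Applying both steps to "anchor": "achnor", then "canhro".
(Check on "agbpjvsnmfs": → "abfgjmnpssv" → "bagfmjpnssv" ✓)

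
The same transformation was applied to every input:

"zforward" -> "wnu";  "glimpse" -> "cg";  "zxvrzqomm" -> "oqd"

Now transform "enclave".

The pattern: keep one character in every 3, starting at position 2 (positions 2nd, 5th, 8th, ...), then shift every letter 9 places backward in the alphabet (wrapping around).
For "enclave" the result is "er".

er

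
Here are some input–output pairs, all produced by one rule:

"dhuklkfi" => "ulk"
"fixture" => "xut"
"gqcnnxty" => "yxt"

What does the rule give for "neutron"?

Rule — sort the characters into reverse alphabetical order, then keep only the first 3 characters.
For "neutron", step one produces "utronne"; step two turns that into "utr".

utr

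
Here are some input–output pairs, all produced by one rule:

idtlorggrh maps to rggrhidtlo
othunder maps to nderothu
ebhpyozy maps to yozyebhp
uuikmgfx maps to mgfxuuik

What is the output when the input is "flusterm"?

The transformation: swap the front and back halves of the string.
Doing the same to "flusterm": "termflus".

termflus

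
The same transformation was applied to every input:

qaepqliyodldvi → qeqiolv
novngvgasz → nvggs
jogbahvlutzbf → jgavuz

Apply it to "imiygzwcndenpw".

iigwnep

The transformation: swap each adjacent pair of characters (1↔2, 3↔4, ...), then keep every other character starting from the second (positions 2nd, 4th, 6th, ...).
Working it through for "imiygzwcndenpw": intermediate "miyizgcwdnnewp", final "iigwnep".
(Check on "qaepqliyodldvi": → "aqpelqyidodliv" → "qeqiolv" ✓)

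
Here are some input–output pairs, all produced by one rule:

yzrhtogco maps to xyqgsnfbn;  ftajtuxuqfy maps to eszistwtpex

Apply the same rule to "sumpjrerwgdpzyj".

rtloiqdqvfcoyxi

The transformation: shift every letter 1 place backward in the alphabet (wrapping around).
"sumpjrerwgdpzyj" → "rtloiqdqvfcoyxi".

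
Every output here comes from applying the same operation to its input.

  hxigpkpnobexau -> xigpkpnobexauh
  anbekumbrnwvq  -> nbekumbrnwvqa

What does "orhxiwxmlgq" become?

rhxiwxmlgqo

The transformation: move the first character to the end.
On "orhxiwxmlgq" that produces "rhxiwxmlgqo".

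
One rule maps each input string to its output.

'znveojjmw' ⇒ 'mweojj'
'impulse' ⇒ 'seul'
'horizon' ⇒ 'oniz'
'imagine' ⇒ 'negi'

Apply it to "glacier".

What's happening: delete the first 3 characters, then move the last 2 characters to the front (rotate right by 2).
Working it through for "glacier": intermediate "cier", final "erci".
(Check on "imagine": → "gine" → "negi" ✓)

erci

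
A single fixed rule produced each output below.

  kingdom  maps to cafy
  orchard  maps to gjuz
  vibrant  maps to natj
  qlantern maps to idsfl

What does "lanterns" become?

dsflw

The transformation: shift every letter 8 places backward in the alphabet (wrapping around), then delete the last 3 characters.
For "lanterns", step one produces "dsflwjfk"; step two turns that into "dsflw".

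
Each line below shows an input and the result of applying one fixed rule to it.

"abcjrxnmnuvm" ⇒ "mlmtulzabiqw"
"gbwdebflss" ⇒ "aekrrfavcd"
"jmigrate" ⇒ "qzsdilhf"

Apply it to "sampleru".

kdqtrzlo

The transformation: swap the front and back halves of the string, then shift every letter 1 place backward in the alphabet (wrapping around).
For "sampleru", step one produces "lerusamp"; step two turns that into "kdqtrzlo".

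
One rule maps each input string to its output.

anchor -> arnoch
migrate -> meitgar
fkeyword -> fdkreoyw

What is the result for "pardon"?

pnaord

What's happening: take characters alternately from the front and the back (1st, last, 2nd, 2nd-last, ...).
"pardon" → "pnaord".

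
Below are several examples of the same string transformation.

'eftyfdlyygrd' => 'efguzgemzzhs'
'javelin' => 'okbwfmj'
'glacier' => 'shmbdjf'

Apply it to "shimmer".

stijnnf

The pattern: shift every letter 1 place forward in the alphabet (wrapping around), then move the last character to the front.
On "shimmer": the first step gives "tijnnfs", and the second then gives "stijnnf".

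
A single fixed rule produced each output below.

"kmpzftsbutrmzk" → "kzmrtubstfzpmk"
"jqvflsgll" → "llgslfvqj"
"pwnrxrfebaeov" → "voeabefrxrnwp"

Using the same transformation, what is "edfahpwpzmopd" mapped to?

Each output is the input with this applied: reverse the string.
On "edfahpwpzmopd" that produces "dpomzpwphafde".

dpomzpwphafde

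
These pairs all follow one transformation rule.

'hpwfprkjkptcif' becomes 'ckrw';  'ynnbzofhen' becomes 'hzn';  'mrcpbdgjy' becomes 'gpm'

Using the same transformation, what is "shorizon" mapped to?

Looking at the pairs, the operation is to reverse the string, then keep one character in every 3, starting at position 3 (positions 3rd, 6th, 9th, ...).
"shorizon" → "nozirohs" → "zo".

zo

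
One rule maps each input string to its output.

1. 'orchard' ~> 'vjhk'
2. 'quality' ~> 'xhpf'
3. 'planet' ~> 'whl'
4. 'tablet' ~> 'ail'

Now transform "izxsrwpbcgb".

In each case the input is transformed by: keep every other character starting from the first (positions 1st, 3rd, 5th, ...), then shift every letter 7 places forward in the alphabet (wrapping around).
On "izxsrwpbcgb": the first step gives "ixrpcb", and the second then gives "peywji".

peywji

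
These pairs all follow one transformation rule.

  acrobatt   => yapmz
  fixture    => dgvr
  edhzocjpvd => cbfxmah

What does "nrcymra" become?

What's happening: shift every letter 2 places backward in the alphabet (wrapping around), then delete the last 3 characters.
Working it through for "nrcymra": intermediate "lpawkpy", final "lpaw".

lpaw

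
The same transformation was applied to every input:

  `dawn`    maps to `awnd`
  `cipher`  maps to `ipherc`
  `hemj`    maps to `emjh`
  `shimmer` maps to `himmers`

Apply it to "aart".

arta

The transformation: move the first character to the end.
Applying that to "aart" gives "arta".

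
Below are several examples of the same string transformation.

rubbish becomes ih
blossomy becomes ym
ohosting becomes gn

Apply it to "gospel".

le

The transformation: swap each adjacent pair of characters (1↔2, 3↔4, ...), then keep only the last 2 characters.
Working it through for "gospel": intermediate "ogpsle", final "le".
(Check on "blossomy": → "lbsoosym" → "ym" ✓)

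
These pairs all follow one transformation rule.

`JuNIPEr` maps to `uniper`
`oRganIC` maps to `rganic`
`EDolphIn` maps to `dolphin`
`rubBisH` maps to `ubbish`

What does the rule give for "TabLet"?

ablet

What's happening: delete the first character, then convert every letter to lowercase.
Applying that to "TabLet" gives "ablet".
(Check on "EDolphIn": → "DolphIn" → "dolphin" ✓)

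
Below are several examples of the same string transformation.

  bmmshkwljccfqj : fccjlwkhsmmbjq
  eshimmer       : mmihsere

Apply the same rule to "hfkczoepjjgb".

jjpeozckfhbg

In each case the input is transformed by: reverse the string, then move the first 2 characters to the end (rotate left by 2).
Working it through for "hfkczoepjjgb": intermediate "bgjjpeozckfh", final "jjpeozckfhbg".
(Check on "eshimmer": → "remmihse" → "mmihsere" ✓)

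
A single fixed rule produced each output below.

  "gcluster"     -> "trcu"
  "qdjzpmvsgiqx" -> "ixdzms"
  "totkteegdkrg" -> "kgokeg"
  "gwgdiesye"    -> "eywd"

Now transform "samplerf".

In each case the input is transformed by: keep every other character starting from the second (positions 2nd, 4th, 6th, ...), then move the last 2 characters to the front (rotate right by 2).
On "samplerf": the first step gives "apef", and the second then gives "efap".

efap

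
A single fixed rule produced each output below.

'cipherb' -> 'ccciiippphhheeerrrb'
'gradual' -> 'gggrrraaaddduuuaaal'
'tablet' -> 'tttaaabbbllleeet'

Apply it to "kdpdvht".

kkkdddpppdddvvvhhht

In each case the input is transformed by: repeat every character 3 times, then delete the last 2 characters.
On "kdpdvht": the first step gives "kkkdddpppdddvvvhhhttt", and the second then gives "kkkdddpppdddvvvhhht".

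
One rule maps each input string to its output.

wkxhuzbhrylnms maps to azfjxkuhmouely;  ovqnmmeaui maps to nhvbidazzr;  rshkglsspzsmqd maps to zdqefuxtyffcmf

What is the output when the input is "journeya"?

rlnwbhea

Each output is the input with this applied: shift every letter 13 places forward in the alphabet (wrapping around) — i.e. ROT13, then move the last 3 characters to the front (rotate right by 3).
Working it through for "journeya": intermediate "wbhearln", final "rlnwbhea".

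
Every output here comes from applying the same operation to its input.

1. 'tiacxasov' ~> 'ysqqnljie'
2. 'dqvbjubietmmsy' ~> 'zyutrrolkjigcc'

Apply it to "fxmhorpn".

xvnhfedc

The transformation: shift every letter 10 places backward in the alphabet (wrapping around), then sort the characters into reverse alphabetical order.
On "fxmhorpn": the first step gives "vncxehfd", and the second then gives "xvnhfedc".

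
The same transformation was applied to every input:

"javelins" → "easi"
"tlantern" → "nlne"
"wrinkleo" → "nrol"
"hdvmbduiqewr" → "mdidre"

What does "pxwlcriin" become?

lxir

The pattern: keep every other character starting from the second (positions 2nd, 4th, 6th, ...), then swap each adjacent pair of characters (1↔2, 3↔4, ...).
Starting from "pxwlcriin": after the first operation, "xlri"; after the second, "lxir".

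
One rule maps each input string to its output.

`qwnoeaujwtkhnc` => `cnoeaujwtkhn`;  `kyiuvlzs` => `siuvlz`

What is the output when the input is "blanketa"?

The pattern: delete the first 2 characters, then move the last character to the front.
"blanketa" → "anketa" → "aanket".

aanket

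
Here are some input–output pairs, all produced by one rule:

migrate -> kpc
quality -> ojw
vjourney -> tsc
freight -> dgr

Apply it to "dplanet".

In each case the input is transformed by: shift every letter 2 places backward in the alphabet (wrapping around), then keep one character in every 3, starting at position 1 (positions 1st, 4th, 7th, ...).
Starting from "dplanet": after the first operation, "bnjylcr"; after the second, "byr".

byr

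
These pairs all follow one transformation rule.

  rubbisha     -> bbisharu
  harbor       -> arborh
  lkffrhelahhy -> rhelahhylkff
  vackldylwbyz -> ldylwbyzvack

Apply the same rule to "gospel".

ospelg

The transformation: move the last 2 characters to the front (rotate right by 2), then swap the front and back halves of the string.
Working it through for "gospel": intermediate "elgosp", final "ospelg".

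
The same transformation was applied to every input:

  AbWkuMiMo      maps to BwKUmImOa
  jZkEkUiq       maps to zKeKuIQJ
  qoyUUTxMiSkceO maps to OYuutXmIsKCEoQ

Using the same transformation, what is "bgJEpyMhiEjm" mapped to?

What's happening: flip the case of every letter, then move the first character to the end.
Doing the same to "bgJEpyMhiEjm": "GjePYmHIeJMB".

GjePYmHIeJMB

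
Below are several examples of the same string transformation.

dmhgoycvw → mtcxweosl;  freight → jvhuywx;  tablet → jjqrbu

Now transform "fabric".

What's happening: shift every letter 10 places backward in the alphabet (wrapping around), then move the last character to the front.
"fabric" → "vqrhys" → "svqrhy".

svqrhy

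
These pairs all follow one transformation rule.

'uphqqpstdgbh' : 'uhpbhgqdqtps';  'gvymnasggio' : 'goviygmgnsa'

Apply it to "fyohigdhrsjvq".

fqyvojhsirghd

The transformation: take characters alternately from the front and the back (1st, last, 2nd, 2nd-last, ...).
Doing the same to "fyohigdhrsjvq": "fqyvojhsirghd".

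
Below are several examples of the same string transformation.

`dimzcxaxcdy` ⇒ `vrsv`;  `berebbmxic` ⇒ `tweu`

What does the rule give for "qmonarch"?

Each output is the input with this applied: shift every letter 8 places backward in the alphabet (wrapping around), then keep one character in every 3, starting at position 1 (positions 1st, 4th, 7th, ...).
Applying that to "qmonarch" gives "ifu".

ifu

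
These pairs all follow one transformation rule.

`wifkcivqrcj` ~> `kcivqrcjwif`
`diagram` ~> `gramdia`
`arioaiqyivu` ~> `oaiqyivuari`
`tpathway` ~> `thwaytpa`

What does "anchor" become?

The rule is to move the first 3 characters to the end (rotate left by 3).
Applying that to "anchor" gives "horanc".

horanc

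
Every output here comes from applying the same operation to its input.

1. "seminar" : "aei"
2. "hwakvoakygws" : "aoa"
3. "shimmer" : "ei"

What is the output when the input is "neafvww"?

ea

Rule — move the last 3 characters to the front (rotate right by 3), then keep only the vowels.
Working it through for "neafvww": intermediate "vwwneaf", final "ea".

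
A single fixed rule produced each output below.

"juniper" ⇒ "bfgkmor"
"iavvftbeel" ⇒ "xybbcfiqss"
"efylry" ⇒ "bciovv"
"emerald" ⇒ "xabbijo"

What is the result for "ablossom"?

The pattern: sort the characters into alphabetical order, then shift every letter 3 places backward in the alphabet (wrapping around).
"ablossom" → "ablmooss" → "xyijllpp".
(Check on "iavvftbeel": → "abeefiltvv" → "xybbcfiqss" ✓)

xyijllpp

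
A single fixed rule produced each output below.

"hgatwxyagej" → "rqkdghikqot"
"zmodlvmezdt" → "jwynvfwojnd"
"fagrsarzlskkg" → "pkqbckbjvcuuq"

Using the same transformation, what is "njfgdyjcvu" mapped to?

Each output is the input with this applied: shift every letter 10 places forward in the alphabet (wrapping around).
Doing the same to "njfgdyjcvu": "xtpqnitmfe".

xtpqnitmfe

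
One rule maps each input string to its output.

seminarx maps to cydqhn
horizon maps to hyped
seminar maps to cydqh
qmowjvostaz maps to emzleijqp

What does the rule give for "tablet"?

The rule is to delete the first 2 characters, then shift every letter 10 places backward in the alphabet (wrapping around).
Starting from "tablet": after the first operation, "blet"; after the second, "rbuj".

rbuj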